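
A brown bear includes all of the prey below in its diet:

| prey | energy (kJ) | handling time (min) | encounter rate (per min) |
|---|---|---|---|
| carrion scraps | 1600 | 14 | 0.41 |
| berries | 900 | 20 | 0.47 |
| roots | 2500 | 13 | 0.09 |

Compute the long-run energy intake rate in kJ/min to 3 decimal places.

R = (0.41×1600 + 0.47×900 + 0.09×2500) / (1 + 0.41×14 + 0.47×20 + 0.09×13) = 1304/17.31 = 75.33 kJ/min.

75.332 kJ/min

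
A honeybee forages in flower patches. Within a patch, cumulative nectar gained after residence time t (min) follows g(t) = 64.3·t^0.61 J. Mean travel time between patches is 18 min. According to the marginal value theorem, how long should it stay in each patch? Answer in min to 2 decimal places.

Maximise g(t)/(T+t): set derivative to zero → g'(t)(T+t) = g(t).
g'(t) = 0.61·64.3·t^-0.39. Setting 0.61·64.3·t^-0.39 = 64.3·t^0.61/(18+t) gives 0.61(18+t) = t, so 0.39·t = 0.61×18.
t* = 0.61×18/0.39 = 28.15 min.

28.15 min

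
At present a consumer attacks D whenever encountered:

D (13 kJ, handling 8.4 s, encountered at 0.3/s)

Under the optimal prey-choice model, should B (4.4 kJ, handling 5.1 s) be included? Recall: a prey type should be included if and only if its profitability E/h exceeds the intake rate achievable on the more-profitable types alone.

Current rate: (0.3×13)/(1 + 0.3×8.4) = 1.108 kJ/s.
B: E/h = 4.4/5.1 = 0.8627 kJ/s.
Since 0.8627 < R, time spent handling B is better spent searching.

No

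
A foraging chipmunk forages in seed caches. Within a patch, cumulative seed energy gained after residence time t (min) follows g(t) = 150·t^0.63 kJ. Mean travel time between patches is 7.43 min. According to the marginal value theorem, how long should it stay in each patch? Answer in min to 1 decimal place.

12.7 min

Optimal t* satisfies g'(t*) = g(t*)/(T + t*).
g'(t) = 0.63·150·t^-0.37. Setting 0.63·150·t^-0.37 = 150·t^0.63/(7.43+t) gives 0.63(7.43+t) = t, so 0.37·t = 0.63×7.43.
t* = 0.63×7.43/0.37 = 12.65 min.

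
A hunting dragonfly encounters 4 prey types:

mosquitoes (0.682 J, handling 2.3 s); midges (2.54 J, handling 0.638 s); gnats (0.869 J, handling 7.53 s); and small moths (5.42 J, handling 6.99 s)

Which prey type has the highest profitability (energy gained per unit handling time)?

midges

Profitability E/h (J/s): mosquitoes = 0.682/2.3 = 0.297, midges = 2.54/0.638 = 3.98, gnats = 0.869/7.53 = 0.115, small moths = 5.42/6.99 = 0.775.
Ranked: midges > small moths > mosquitoes > gnats.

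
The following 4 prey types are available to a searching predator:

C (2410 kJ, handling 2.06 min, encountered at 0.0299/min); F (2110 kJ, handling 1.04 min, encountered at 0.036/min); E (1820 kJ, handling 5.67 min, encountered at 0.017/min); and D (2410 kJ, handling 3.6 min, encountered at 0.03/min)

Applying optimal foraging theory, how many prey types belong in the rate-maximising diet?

Profitabilities (E/h, kJ/min): F 2.03e+03, C 1.17e+03, D 669, E 321. Add prey in this order while the next type's profitability exceeds the intake rate on those already taken.
Rate on top 1: 73.22. C: 1.17e+03 > 73.22 → include.
Rate on top 2: 134.7. D: 669 > 134.7 → include.
Rate on top 3: 182.5. E: 321 > 182.5 → include.
Optimal diet: F, C, D, E — 4 of 4 types.

4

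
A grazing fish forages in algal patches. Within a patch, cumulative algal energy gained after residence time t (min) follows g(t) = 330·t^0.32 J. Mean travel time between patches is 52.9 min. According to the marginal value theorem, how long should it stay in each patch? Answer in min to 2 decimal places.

24.89 min

By the marginal value theorem, leave when the instantaneous gain rate g'(t) equals the habitat-wide average g(t)/(T + t).
g'(t) = 0.32·330·t^-0.68. Setting 0.32·330·t^-0.68 = 330·t^0.32/(52.9+t) gives 0.32(52.9+t) = t, so 0.68·t = 0.32×52.9.
t* = 0.32×52.9/0.68 = 24.89 min.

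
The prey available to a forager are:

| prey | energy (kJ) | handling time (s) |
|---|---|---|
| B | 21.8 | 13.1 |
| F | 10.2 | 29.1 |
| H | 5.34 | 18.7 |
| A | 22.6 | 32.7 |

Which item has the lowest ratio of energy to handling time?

Profitability E/h (kJ/s): B = 21.8/13.1 = 1.66, F = 10.2/29.1 = 0.351, H = 5.34/18.7 = 0.286, A = 22.6/32.7 = 0.691.
Ranked: B > A > F > H.

H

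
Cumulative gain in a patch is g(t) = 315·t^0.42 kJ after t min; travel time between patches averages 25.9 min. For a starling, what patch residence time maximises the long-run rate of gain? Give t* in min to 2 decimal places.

By the marginal value theorem, leave when the instantaneous gain rate g'(t) equals the habitat-wide average g(t)/(T + t).
g'(t) = 0.42·315·t^-0.58. Setting 0.42·315·t^-0.58 = 315·t^0.42/(25.9+t) gives 0.42(25.9+t) = t, so 0.58·t = 0.42×25.9.
t* = 0.42×25.9/0.58 = 18.76 min.

18.76 min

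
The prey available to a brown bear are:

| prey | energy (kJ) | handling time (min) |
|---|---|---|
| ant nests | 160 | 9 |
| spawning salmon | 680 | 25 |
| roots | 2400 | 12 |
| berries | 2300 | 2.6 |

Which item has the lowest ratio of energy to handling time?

Profitability E/h (kJ/min): ant nests = 160/9 = 17.8, spawning salmon = 680/25 = 27.2, roots = 2400/12 = 200, berries = 2300/2.6 = 885.
Ranked: berries > roots > spawning salmon > ant nests.

ant nests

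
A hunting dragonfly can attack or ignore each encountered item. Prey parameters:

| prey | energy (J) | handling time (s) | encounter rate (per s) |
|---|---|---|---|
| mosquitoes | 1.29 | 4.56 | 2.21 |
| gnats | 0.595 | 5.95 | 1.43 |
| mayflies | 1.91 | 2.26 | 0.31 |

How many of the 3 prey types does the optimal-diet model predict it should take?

Profitabilities (E/h, J/s): mayflies 0.845, mosquitoes 0.283, gnats 0.1. Add prey in this order while the next type's profitability exceeds the intake rate on those already taken.
Rate on top 1: 0.3482. mosquitoes: 0.283 < 0.3482 → exclude; stop.
Optimal diet: mayflies — 1 of 3 types.

1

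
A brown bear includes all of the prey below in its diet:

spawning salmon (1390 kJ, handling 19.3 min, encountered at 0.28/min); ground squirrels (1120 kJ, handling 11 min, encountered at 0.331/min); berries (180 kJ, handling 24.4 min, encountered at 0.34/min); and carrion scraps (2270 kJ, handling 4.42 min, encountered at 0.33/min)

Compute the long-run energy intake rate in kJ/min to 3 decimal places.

79.306 kJ/min

R = (0.28×1390 + 0.331×1120 + 0.34×180 + 0.33×2270) / (1 + 0.28×19.3 + 0.331×11 + 0.34×24.4 + 0.33×4.42) = 1570/19.8 = 79.31 kJ/min.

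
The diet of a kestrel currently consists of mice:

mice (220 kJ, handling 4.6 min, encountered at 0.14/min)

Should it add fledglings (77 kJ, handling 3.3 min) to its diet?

Current rate: (0.14×220)/(1 + 0.14×4.6) = 18.73 kJ/min.
fledglings: E/h = 77/3.3 = 23.33 kJ/min.
23.33 > 18.73, so adding fledglings raises the average — include it.

Yes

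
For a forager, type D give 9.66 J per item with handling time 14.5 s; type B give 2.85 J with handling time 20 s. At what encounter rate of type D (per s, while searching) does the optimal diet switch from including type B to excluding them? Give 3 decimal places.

At the threshold, the rate on type D alone equals the profitability of type B: λ·9.66/(1 + λ·14.5) = 2.85/20 = 0.1425.
Rearranging, λ(9.66 − 0.1425×14.5) = 0.1425, so λ = 0.1425/7.594 = 0.01877 per s.

0.019 per s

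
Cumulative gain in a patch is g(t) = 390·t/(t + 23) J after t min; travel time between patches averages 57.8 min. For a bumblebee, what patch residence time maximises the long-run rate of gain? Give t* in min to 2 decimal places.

Optimal t* satisfies g'(t*) = g(t*)/(T + t*).
g'(t) = 390·23/(t + 23)². Setting 390·23/(t+23)² = 390t/[(t+23)(57.8+t)] gives 23(57.8+t) = t(t+23), so t² = 23×57.8 = 1329.
t* = √1329 = 36.46 min.

36.46 min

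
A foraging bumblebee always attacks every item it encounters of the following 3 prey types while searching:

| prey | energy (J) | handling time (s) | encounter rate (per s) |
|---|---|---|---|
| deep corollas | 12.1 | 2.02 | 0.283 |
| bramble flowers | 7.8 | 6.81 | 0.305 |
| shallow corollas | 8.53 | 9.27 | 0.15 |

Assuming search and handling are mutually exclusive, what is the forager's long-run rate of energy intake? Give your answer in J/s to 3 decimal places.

Energy encountered per unit search time: 0.283×12.1 + 0.305×7.8 + 0.15×8.53 = 7.083 J/s.
Handling time per unit search time: 0.283×2.02 + 0.305×6.81 + 0.15×9.27 = 4.039.
Rate = 7.083/(1 + 4.039) = 1.406 J/s.

1.406 J/s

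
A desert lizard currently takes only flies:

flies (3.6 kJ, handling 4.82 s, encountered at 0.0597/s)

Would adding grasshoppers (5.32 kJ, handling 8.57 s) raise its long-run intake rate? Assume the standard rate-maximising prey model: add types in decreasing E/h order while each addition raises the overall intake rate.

On flies alone, R = ΣλE/(1+Σλh) = 0.2149/1.288 = 0.1669 kJ/s.
grasshoppers: E/h = 5.32/8.57 = 0.6208 kJ/s.
Since 0.6208 > R, including grasshoppers increases the long-run rate.

Yes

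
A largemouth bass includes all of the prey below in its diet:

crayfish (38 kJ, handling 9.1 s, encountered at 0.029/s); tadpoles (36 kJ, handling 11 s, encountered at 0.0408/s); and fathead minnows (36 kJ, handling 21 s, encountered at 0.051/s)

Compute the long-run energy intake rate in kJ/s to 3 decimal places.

1.583 kJ/s

R = (0.029×38 + 0.0408×36 + 0.051×36) / (1 + 0.029×9.1 + 0.0408×11 + 0.051×21) = 4.407/2.784 = 1.583 kJ/s.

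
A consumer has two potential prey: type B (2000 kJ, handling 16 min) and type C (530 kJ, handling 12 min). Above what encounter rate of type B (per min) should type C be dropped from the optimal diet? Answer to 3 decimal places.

Drop type C once their profitability E₂/h₂ falls below the rate achievable on type B alone: E₂/h₂ = λE₁/(1 + λh₁).
Solve for λ: λE₁h₂ = E₂(1 + λh₁) → λ(E₁h₂ − E₂h₁) = E₂ → λ = E₂/(E₁h₂ − E₂h₁).
λ = 530/(2000×12 − 530×16) = 530/1.552e+04 = 0.03415 per min.

0.034 per min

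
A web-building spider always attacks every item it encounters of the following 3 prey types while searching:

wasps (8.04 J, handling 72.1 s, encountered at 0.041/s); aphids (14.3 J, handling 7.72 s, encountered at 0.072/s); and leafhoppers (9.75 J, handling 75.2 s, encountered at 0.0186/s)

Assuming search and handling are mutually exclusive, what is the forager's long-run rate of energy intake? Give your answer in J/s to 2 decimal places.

0.26 J/s

R = (0.041×8.04 + 0.072×14.3 + 0.0186×9.75) / (1 + 0.041×72.1 + 0.072×7.72 + 0.0186×75.2) = 1.541/5.911 = 0.2606 J/s.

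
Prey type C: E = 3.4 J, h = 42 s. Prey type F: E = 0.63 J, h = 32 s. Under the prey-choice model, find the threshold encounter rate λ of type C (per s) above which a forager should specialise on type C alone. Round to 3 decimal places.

Drop type F once their profitability E₂/h₂ falls below the rate achievable on type C alone: E₂/h₂ = λE₁/(1 + λh₁).
Solve for λ: λE₁h₂ = E₂(1 + λh₁) → λ(E₁h₂ − E₂h₁) = E₂ → λ = E₂/(E₁h₂ − E₂h₁).
λ = 0.63/(3.4×32 − 0.63×42) = 0.63/82.34 = 0.007651 per s.

0.008 per s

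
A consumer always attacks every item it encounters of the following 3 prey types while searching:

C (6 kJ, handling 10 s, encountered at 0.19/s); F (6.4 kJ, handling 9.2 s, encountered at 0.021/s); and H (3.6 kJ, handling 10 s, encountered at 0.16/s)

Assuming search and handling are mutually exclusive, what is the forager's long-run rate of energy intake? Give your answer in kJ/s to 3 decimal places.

R = Σλ_iE_i / (1 + Σλ_ih_i)
Numerator: 0.19×6 + 0.021×6.4 + 0.16×3.6 = 1.85
Denominator: 1 + 0.19×10 + 0.021×9.2 + 0.16×10 = 4.693
R = 1.85/4.693 = 0.3943 kJ/s

0.394 kJ/s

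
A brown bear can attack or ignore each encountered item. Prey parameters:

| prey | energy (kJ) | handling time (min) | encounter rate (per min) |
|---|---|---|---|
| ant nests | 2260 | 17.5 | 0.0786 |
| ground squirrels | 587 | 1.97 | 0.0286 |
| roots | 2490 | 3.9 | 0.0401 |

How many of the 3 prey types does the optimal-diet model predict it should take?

3

Profitabilities (E/h, kJ/min): roots 638, ground squirrels 298, ant nests 129. Add prey in this order while the next type's profitability exceeds the intake rate on those already taken.
Rate on top 1: 86.35. ground squirrels: 298 > 86.35 → include.
Rate on top 2: 96.18. ant nests: 129 > 96.18 → include.
Optimal diet: roots, ground squirrels, ant nests — 3 of 3 types.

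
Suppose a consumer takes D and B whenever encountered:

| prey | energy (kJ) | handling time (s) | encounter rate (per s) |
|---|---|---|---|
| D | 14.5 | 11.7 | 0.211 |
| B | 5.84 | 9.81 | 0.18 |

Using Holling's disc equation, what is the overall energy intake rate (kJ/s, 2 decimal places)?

R = (0.211×14.5 + 0.18×5.84) / (1 + 0.211×11.7 + 0.18×9.81) = 4.111/5.234 = 0.7853 kJ/s.

0.79 kJ/s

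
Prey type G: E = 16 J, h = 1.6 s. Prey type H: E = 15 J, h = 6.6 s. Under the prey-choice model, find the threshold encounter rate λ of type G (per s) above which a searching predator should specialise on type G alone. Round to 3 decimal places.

The zero-one rule: include type H iff E₂/h₂ > λE₁/(1+λh₁). Equality gives the switch point.
λE₁h₂ = E₂ + λE₂h₁ ⇒ λ = E₂/(E₁h₂ − E₂h₁) = 15/(105.6 − 24) = 0.1838 per s.

0.184 per s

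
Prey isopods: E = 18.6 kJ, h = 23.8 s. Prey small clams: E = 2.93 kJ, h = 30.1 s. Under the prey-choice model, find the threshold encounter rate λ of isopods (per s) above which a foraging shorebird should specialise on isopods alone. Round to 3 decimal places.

Drop small clams once their profitability E₂/h₂ falls below the rate achievable on isopods alone: E₂/h₂ = λE₁/(1 + λh₁).
Solve for λ: λE₁h₂ = E₂(1 + λh₁) → λ(E₁h₂ − E₂h₁) = E₂ → λ = E₂/(E₁h₂ − E₂h₁).
λ = 2.93/(18.6×30.1 − 2.93×23.8) = 2.93/490.1 = 0.005978 per s.

0.006 per s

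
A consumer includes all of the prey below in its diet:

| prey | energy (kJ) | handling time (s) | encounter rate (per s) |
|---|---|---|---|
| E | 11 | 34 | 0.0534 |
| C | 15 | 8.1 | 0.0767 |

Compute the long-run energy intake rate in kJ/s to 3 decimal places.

0.506 kJ/s

Energy encountered per unit search time: 0.0534×11 + 0.0767×15 = 1.738 kJ/s.
Handling time per unit search time: 0.0534×34 + 0.0767×8.1 = 2.437.
Rate = 1.738/(1 + 2.437) = 0.5057 kJ/s.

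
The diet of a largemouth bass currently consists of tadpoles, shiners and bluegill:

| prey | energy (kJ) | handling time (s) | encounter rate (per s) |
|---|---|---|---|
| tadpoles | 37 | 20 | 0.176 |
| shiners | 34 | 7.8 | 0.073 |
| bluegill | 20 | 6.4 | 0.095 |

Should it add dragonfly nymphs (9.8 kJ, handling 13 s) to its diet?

Current rate: (0.176×37 + 0.073×34 + 0.095×20)/(1 + 0.176×20 + 0.073×7.8 + 0.095×6.4) = 1.912 kJ/s.
dragonfly nymphs: E/h = 9.8/13 = 0.7538 kJ/s.
0.7538 < 1.912, so adding dragonfly nymphs would lower the average — exclude it.

No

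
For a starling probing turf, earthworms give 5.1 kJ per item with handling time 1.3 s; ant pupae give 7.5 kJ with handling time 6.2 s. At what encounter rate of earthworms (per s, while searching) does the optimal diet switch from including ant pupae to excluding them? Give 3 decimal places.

0.343 per s

At the threshold, the rate on earthworms alone equals the profitability of ant pupae: λ·5.1/(1 + λ·1.3) = 7.5/6.2 = 1.21.
Rearranging, λ(5.1 − 1.21×1.3) = 1.21, so λ = 1.21/3.527 = 0.3429 per s.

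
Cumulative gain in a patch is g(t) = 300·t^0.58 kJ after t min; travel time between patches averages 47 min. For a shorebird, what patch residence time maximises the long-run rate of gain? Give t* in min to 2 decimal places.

By the marginal value theorem, leave when the instantaneous gain rate g'(t) equals the habitat-wide average g(t)/(T + t).
g'(t) = 0.58·300·t^-0.42. Setting 0.58·300·t^-0.42 = 300·t^0.58/(47+t) gives 0.58(47+t) = t, so 0.42·t = 0.58×47.
t* = 0.58×47/0.42 = 64.9 min.

64.90 min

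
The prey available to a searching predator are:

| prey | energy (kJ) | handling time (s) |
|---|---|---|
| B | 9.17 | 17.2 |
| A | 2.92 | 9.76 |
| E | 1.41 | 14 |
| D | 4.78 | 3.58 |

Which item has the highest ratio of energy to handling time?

Profitability E/h (kJ/s): B = 9.17/17.2 = 0.533, A = 2.92/9.76 = 0.299, E = 1.41/14 = 0.101, D = 4.78/3.58 = 1.34.
Ranked: D > B > A > E.

D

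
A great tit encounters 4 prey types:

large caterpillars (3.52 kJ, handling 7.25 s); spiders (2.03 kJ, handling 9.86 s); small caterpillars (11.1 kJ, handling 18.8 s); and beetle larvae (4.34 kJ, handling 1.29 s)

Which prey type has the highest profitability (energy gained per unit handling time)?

beetle larvae

Profitability E/h (kJ/s): large caterpillars = 3.52/7.25 = 0.486, spiders = 2.03/9.86 = 0.206, small caterpillars = 11.1/18.8 = 0.59, beetle larvae = 4.34/1.29 = 3.36.
Ranked: beetle larvae > small caterpillars > large caterpillars > spiders.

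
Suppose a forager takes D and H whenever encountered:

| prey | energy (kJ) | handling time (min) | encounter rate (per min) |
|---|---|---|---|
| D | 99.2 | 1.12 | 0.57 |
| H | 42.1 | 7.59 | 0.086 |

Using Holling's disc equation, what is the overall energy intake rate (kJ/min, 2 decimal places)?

26.26 kJ/min

R = Σλ_iE_i / (1 + Σλ_ih_i)
Numerator: 0.57×99.2 + 0.086×42.1 = 60.16
Denominator: 1 + 0.57×1.12 + 0.086×7.59 = 2.291
R = 60.16/2.291 = 26.26 kJ/min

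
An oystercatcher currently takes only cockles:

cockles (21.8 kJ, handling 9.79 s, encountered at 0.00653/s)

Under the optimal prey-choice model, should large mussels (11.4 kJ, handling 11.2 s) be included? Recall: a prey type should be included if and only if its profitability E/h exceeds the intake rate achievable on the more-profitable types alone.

Intake rate on the current diet: R = (0.00653×21.8) / (1 + 0.00653×9.79) = 0.1424/1.064 = 0.1338 kJ/s.
large mussels: E/h = 11.4/11.2 = 1.018 kJ/s.
1.018 > 0.1338, so adding large mussels raises the average — include it.

Yes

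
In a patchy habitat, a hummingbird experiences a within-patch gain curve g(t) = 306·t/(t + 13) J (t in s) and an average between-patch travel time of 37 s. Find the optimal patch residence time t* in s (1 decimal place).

21.9 s

Maximise g(t)/(T+t): set derivative to zero → g'(t)(T+t) = g(t).
g'(t) = 306·13/(t + 13)². Setting 306·13/(t+13)² = 306t/[(t+13)(37+t)] gives 13(37+t) = t(t+13), so t² = 13×37 = 481.
t* = √481 = 21.93 s.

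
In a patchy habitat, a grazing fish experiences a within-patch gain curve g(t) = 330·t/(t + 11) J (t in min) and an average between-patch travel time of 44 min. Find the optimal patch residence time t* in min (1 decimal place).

Optimal t* satisfies g'(t*) = g(t*)/(T + t*).
g'(t) = 330·11/(t + 11)². Setting 330·11/(t+11)² = 330t/[(t+11)(44+t)] gives 11(44+t) = t(t+11), so t² = 11×44 = 484.
t* = √484 = 22 min.

22.0 min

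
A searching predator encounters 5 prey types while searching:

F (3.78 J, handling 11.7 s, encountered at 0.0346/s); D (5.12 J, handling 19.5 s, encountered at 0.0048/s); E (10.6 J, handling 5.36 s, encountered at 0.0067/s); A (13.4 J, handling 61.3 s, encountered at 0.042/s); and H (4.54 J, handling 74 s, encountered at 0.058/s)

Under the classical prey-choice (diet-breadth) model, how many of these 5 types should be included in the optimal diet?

E/h in descending order: E 1.98, F 0.323, D 0.263, A 0.219, H 0.0614 J/s. The optimal diet is the largest prefix of this list for which every included type satisfies E_i/h_i > R on the types above it.
Rate on top 1: 0.06856. F: 0.323 > 0.06856 → include.
Rate on top 2: 0.1401. D: 0.263 > 0.1401 → include.
Rate on top 3: 0.1475. A: 0.219 > 0.1475 → include.
Rate on top 4: 0.1921. H: 0.0614 < 0.1921 → exclude; stop.
Optimal diet: E, F, D, A — 4 of 5 types.

4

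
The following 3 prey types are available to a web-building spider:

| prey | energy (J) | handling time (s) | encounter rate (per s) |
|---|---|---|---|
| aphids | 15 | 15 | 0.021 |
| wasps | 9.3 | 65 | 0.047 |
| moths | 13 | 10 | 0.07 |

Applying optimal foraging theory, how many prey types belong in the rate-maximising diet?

E/h in descending order: moths 1.3, aphids 1, wasps 0.143 J/s. The optimal diet is the largest prefix of this list for which every included type satisfies E_i/h_i > R on the types above it.
Rate on top 1: 0.5353. aphids: 1 > 0.5353 → include.
Rate on top 2: 0.6079. wasps: 0.143 < 0.6079 → exclude; stop.
Optimal diet: moths, aphids — 2 of 3 types.

2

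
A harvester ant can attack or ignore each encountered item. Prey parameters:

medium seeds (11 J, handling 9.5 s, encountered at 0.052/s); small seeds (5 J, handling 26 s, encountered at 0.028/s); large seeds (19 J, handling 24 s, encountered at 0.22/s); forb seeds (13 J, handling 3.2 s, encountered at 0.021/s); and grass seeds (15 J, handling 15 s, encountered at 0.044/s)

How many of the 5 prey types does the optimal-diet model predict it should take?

4

Profitabilities (E/h, J/s): forb seeds 4.06, medium seeds 1.16, grass seeds 1, large seeds 0.792, small seeds 0.192. Add prey in this order while the next type's profitability exceeds the intake rate on those already taken.
Rate on top 1: 0.2558. medium seeds: 1.16 > 0.2558 → include.
Rate on top 2: 0.5413. grass seeds: 1 > 0.5413 → include.
Rate on top 3: 0.6776. large seeds: 0.792 > 0.6776 → include.
Rate on top 4: 0.7579. small seeds: 0.192 < 0.7579 → exclude; stop.
Optimal diet: forb seeds, medium seeds, grass seeds, large seeds — 4 of 5 types.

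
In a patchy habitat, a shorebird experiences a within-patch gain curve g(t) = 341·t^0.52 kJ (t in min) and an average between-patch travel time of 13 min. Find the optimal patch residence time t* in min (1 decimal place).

14.1 min

Maximise g(t)/(T+t): set derivative to zero → g'(t)(T+t) = g(t).
g'(t) = 0.52·341·t^-0.48. Setting 0.52·341·t^-0.48 = 341·t^0.52/(13+t) gives 0.52(13+t) = t, so 0.48·t = 0.52×13.
t* = 0.52×13/0.48 = 14.08 min.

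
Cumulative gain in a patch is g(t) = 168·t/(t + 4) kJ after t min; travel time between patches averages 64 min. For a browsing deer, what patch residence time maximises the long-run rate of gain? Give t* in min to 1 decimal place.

Maximise g(t)/(T+t): set derivative to zero → g'(t)(T+t) = g(t).
g'(t) = 168·4/(t + 4)². Setting 168·4/(t+4)² = 168t/[(t+4)(64+t)] gives 4(64+t) = t(t+4), so t² = 4×64 = 256.
t* = √256 = 16 min.

16.0 min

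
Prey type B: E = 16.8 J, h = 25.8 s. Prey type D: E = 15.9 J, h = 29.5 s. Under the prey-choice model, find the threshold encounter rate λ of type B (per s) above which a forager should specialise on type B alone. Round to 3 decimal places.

0.186 per s

The zero-one rule: include type D iff E₂/h₂ > λE₁/(1+λh₁). Equality gives the switch point.
λE₁h₂ = E₂ + λE₂h₁ ⇒ λ = E₂/(E₁h₂ − E₂h₁) = 15.9/(495.6 − 410.2) = 0.1862 per s.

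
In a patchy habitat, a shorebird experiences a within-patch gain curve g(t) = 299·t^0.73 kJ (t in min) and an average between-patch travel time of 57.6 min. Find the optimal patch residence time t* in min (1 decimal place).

155.7 min

By the marginal value theorem, leave when the instantaneous gain rate g'(t) equals the habitat-wide average g(t)/(T + t).
g'(t) = 0.73·299·t^-0.27. Setting 0.73·299·t^-0.27 = 299·t^0.73/(57.6+t) gives 0.73(57.6+t) = t, so 0.27·t = 0.73×57.6.
t* = 0.73×57.6/0.27 = 155.7 min.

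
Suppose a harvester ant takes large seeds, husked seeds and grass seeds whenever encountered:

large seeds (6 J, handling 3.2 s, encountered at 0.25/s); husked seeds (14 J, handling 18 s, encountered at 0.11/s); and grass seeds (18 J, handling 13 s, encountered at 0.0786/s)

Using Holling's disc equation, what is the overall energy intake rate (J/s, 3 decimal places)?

R = Σλ_iE_i / (1 + Σλ_ih_i)
Numerator: 0.25×6 + 0.11×14 + 0.0786×18 = 4.455
Denominator: 1 + 0.25×3.2 + 0.11×18 + 0.0786×13 = 4.802
R = 4.455/4.802 = 0.9277 J/s

0.928 J/s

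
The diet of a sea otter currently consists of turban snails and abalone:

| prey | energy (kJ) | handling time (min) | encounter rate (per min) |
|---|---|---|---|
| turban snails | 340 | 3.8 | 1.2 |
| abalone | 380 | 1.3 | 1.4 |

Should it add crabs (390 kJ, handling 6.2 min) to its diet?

No

Intake rate on the current diet: R = (1.2×340 + 1.4×380) / (1 + 1.2×3.8 + 1.4×1.3) = 940/7.38 = 127.4 kJ/min.
crabs: E/h = 390/6.2 = 62.9 kJ/min.
62.9 < 127.4, so adding crabs would lower the average — exclude it.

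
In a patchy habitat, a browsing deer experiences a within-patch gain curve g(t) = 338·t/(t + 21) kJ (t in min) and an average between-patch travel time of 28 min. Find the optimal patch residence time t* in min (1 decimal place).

Optimal t* satisfies g'(t*) = g(t*)/(T + t*).
g'(t) = 338·21/(t + 21)². Setting 338·21/(t+21)² = 338t/[(t+21)(28+t)] gives 21(28+t) = t(t+21), so t² = 21×28 = 588.
t* = √588 = 24.25 min.

24.2 min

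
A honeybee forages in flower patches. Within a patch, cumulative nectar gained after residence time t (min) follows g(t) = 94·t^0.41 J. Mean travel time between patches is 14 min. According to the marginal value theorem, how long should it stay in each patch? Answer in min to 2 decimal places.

Optimal t* satisfies g'(t*) = g(t*)/(T + t*).
g'(t) = 0.41·94·t^-0.59. Setting 0.41·94·t^-0.59 = 94·t^0.41/(14+t) gives 0.41(14+t) = t, so 0.59·t = 0.41×14.
t* = 0.41×14/0.59 = 9.729 min.

9.73 min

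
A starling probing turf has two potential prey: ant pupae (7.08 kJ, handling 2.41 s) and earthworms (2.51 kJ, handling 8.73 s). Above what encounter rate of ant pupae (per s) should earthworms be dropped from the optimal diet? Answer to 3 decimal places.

0.045 per s

At the threshold, the rate on ant pupae alone equals the profitability of earthworms: λ·7.08/(1 + λ·2.41) = 2.51/8.73 = 0.2875.
Rearranging, λ(7.08 − 0.2875×2.41) = 0.2875, so λ = 0.2875/6.387 = 0.04501 per s.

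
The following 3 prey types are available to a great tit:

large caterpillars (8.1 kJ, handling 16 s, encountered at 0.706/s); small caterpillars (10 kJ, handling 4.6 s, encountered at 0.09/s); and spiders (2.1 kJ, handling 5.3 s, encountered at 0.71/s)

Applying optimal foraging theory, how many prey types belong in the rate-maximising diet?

1

Rank by E/h (kJ/s): small caterpillars 2.17, large caterpillars 0.506, spiders 0.396. Include each in turn until the next type's E/h falls below the running intake rate.
Rate on top 1: 0.6365. large caterpillars: 0.506 < 0.6365 → exclude; stop.
Optimal diet: small caterpillars — 1 of 3 types.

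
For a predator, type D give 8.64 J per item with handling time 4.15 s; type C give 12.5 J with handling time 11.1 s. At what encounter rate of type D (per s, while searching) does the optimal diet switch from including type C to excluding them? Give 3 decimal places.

At the threshold, the rate on type D alone equals the profitability of type C: λ·8.64/(1 + λ·4.15) = 12.5/11.1 = 1.126.
Rearranging, λ(8.64 − 1.126×4.15) = 1.126, so λ = 1.126/3.967 = 0.2839 per s.

0.284 per s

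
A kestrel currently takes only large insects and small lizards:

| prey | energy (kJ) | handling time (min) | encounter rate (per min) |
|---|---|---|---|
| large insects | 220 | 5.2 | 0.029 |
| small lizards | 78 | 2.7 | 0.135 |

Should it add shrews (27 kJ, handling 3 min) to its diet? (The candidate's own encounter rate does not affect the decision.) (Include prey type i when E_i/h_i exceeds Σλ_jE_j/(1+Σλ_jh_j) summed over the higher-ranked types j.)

No

Intake rate on the current diet: R = (0.029×220 + 0.135×78) / (1 + 0.029×5.2 + 0.135×2.7) = 16.91/1.515 = 11.16 kJ/min.
Profitability of shrews: 27/3 = 9 kJ/min.
Since 9 < R, time spent handling shrews is better spent searching.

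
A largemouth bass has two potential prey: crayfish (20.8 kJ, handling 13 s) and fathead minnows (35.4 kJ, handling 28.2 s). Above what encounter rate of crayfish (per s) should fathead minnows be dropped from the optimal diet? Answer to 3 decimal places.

0.280 per s

The zero-one rule: include fathead minnows iff E₂/h₂ > λE₁/(1+λh₁). Equality gives the switch point.
λE₁h₂ = E₂ + λE₂h₁ ⇒ λ = E₂/(E₁h₂ − E₂h₁) = 35.4/(586.6 − 460.2) = 0.2802 per s.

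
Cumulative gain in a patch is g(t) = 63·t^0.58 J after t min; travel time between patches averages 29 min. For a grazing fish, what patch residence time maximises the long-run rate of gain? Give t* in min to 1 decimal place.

40.0 min

By the marginal value theorem, leave when the instantaneous gain rate g'(t) equals the habitat-wide average g(t)/(T + t).
g'(t) = 0.58·63·t^-0.42. Setting 0.58·63·t^-0.42 = 63·t^0.58/(29+t) gives 0.58(29+t) = t, so 0.42·t = 0.58×29.
t* = 0.58×29/0.42 = 40.05 min.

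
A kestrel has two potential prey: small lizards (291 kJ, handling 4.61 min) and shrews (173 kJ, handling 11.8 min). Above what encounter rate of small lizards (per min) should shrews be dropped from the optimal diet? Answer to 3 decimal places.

0.066 per min

At the threshold, the rate on small lizards alone equals the profitability of shrews: λ·291/(1 + λ·4.61) = 173/11.8 = 14.66.
Rearranging, λ(291 − 14.66×4.61) = 14.66, so λ = 14.66/223.4 = 0.06562 per min.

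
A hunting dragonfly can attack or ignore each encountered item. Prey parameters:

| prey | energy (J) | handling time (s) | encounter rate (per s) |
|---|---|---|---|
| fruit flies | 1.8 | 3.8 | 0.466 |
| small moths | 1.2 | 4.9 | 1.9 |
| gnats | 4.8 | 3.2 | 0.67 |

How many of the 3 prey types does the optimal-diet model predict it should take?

Profitabilities (E/h, J/s): gnats 1.5, fruit flies 0.474, small moths 0.245. Add prey in this order while the next type's profitability exceeds the intake rate on those already taken.
Rate on top 1: 1.023. fruit flies: 0.474 < 1.023 → exclude; stop.
Optimal diet: gnats — 1 of 3 types.

1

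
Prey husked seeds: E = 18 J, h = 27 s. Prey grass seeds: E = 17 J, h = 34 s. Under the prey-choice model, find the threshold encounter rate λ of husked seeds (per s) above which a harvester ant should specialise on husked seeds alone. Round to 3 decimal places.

0.111 per s

At the threshold, the rate on husked seeds alone equals the profitability of grass seeds: λ·18/(1 + λ·27) = 17/34 = 0.5.
Rearranging, λ(18 − 0.5×27) = 0.5, so λ = 0.5/4.5 = 0.1111 per s.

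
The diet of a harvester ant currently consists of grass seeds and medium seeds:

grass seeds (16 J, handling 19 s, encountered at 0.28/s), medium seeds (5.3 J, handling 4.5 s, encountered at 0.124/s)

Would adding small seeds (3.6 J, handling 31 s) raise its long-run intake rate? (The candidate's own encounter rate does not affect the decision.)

On grass seeds and medium seeds alone, R = ΣλE/(1+Σλh) = 5.137/6.878 = 0.7469 J/s.
Profitability of small seeds: 3.6/31 = 0.1161 J/s.
Since 0.1161 < R, time spent handling small seeds is better spent searching.

No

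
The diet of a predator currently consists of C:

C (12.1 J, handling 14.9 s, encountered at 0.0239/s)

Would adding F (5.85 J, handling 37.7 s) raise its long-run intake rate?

On C alone, R = ΣλE/(1+Σλh) = 0.2892/1.356 = 0.2132 J/s.
F: E/h = 5.85/37.7 = 0.1552 J/s.
0.1552 < 0.2132, so adding F would lower the average — exclude it.

No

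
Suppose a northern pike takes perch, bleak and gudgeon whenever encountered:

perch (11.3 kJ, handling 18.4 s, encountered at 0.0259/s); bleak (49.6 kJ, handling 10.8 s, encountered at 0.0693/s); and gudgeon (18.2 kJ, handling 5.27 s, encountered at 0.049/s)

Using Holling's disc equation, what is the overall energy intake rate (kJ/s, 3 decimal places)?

R = Σλ_iE_i / (1 + Σλ_ih_i)
Numerator: 0.0259×11.3 + 0.0693×49.6 + 0.049×18.2 = 4.622
Denominator: 1 + 0.0259×18.4 + 0.0693×10.8 + 0.049×5.27 = 2.483
R = 4.622/2.483 = 1.861 kJ/s

1.861 kJ/s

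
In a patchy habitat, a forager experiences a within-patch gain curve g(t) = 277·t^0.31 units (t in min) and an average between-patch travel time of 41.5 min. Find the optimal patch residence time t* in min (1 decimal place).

By the marginal value theorem, leave when the instantaneous gain rate g'(t) equals the habitat-wide average g(t)/(T + t).
g'(t) = 0.31·277·t^-0.69. Setting 0.31·277·t^-0.69 = 277·t^0.31/(41.5+t) gives 0.31(41.5+t) = t, so 0.69·t = 0.31×41.5.
t* = 0.31×41.5/0.69 = 18.64 min.

18.6 min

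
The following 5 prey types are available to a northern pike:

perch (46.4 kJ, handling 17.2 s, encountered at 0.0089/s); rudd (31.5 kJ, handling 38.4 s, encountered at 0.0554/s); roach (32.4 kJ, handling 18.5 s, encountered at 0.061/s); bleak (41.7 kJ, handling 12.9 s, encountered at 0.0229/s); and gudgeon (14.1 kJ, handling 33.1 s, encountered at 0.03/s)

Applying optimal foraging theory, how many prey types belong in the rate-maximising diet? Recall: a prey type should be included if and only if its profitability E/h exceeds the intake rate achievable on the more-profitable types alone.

E/h in descending order: bleak 3.23, perch 2.7, roach 1.75, rudd 0.82, gudgeon 0.426 kJ/s. The optimal diet is the largest prefix of this list for which every included type satisfies E_i/h_i > R on the types above it.
Rate on top 1: 0.7372. perch: 2.7 > 0.7372 → include.
Rate on top 2: 0.9444. roach: 1.75 > 0.9444 → include.
Rate on top 3: 1.298. rudd: 0.82 < 1.298 → exclude; stop.
Optimal diet: bleak, perch, roach — 3 of 5 types.

3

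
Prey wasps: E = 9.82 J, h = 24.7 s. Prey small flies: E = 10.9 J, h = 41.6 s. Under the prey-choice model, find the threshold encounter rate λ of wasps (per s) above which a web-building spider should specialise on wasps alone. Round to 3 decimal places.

The zero-one rule: include small flies iff E₂/h₂ > λE₁/(1+λh₁). Equality gives the switch point.
λE₁h₂ = E₂ + λE₂h₁ ⇒ λ = E₂/(E₁h₂ − E₂h₁) = 10.9/(408.5 − 269.2) = 0.07826 per s.

0.078 per s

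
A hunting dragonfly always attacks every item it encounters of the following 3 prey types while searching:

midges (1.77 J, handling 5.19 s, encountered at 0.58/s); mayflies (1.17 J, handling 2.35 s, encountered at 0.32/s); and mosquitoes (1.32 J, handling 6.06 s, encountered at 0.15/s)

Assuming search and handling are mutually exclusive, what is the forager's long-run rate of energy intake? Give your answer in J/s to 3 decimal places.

0.282 J/s

R = (0.58×1.77 + 0.32×1.17 + 0.15×1.32) / (1 + 0.58×5.19 + 0.32×2.35 + 0.15×6.06) = 1.599/5.671 = 0.282 J/s.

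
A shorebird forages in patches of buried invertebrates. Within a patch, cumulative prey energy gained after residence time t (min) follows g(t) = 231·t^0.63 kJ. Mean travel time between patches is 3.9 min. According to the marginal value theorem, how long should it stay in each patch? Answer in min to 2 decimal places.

6.64 min

Maximise g(t)/(T+t): set derivative to zero → g'(t)(T+t) = g(t).
g'(t) = 0.63·231·t^-0.37. Setting 0.63·231·t^-0.37 = 231·t^0.63/(3.9+t) gives 0.63(3.9+t) = t, so 0.37·t = 0.63×3.9.
t* = 0.63×3.9/0.37 = 6.641 min.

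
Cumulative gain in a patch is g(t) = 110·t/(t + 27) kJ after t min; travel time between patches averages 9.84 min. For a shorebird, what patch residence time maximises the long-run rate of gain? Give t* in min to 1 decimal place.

16.3 min

By the marginal value theorem, leave when the instantaneous gain rate g'(t) equals the habitat-wide average g(t)/(T + t).
g'(t) = 110·27/(t + 27)². Setting 110·27/(t+27)² = 110t/[(t+27)(9.84+t)] gives 27(9.84+t) = t(t+27), so t² = 27×9.84 = 265.7.
t* = √265.7 = 16.3 min.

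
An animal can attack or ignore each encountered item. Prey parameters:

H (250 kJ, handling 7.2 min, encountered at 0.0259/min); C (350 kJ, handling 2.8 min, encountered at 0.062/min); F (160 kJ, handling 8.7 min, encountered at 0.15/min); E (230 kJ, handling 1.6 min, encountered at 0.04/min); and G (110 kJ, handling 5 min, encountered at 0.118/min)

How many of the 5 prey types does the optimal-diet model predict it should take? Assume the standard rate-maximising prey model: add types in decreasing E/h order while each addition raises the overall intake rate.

Rank by E/h (kJ/min): E 144, C 125, H 34.7, G 22, F 18.4. Include each in turn until the next type's E/h falls below the running intake rate.
Rate on top 1: 8.647. C: 125 > 8.647 → include.
Rate on top 2: 24.97. H: 34.7 > 24.97 → include.
Rate on top 3: 26.25. G: 22 < 26.25 → exclude; stop.
Optimal diet: E, C, H — 3 of 5 types.

3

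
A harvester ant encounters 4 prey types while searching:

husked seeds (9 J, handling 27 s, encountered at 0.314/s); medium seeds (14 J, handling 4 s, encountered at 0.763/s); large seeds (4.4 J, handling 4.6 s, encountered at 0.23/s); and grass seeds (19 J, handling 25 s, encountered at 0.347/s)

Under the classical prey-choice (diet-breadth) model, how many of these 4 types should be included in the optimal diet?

Rank by E/h (J/s): medium seeds 3.5, large seeds 0.957, grass seeds 0.76, husked seeds 0.333. Include each in turn until the next type's E/h falls below the running intake rate.
Rate on top 1: 2.636. large seeds: 0.957 < 2.636 → exclude; stop.
Optimal diet: medium seeds — 1 of 4 types.

1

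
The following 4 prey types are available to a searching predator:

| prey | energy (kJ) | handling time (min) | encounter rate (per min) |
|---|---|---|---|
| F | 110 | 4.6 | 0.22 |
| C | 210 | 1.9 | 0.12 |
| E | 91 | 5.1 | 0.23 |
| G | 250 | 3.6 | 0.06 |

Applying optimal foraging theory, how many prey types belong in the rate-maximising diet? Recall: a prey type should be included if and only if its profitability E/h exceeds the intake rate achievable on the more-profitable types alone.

E/h in descending order: C 111, G 69.4, F 23.9, E 17.8 kJ/min. The optimal diet is the largest prefix of this list for which every included type satisfies E_i/h_i > R on the types above it.
Rate on top 1: 20.52. G: 69.4 > 20.52 → include.
Rate on top 2: 27.84. F: 23.9 < 27.84 → exclude; stop.
Optimal diet: C, G — 2 of 4 types.

2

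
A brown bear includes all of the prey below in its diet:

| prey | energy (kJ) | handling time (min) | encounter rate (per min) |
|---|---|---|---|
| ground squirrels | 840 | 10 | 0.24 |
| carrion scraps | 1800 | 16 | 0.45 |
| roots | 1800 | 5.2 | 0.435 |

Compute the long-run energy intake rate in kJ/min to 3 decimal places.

R = Σλ_iE_i / (1 + Σλ_ih_i)
Numerator: 0.24×840 + 0.45×1800 + 0.435×1800 = 1795
Denominator: 1 + 0.24×10 + 0.45×16 + 0.435×5.2 = 12.86
R = 1795/12.86 = 139.5 kJ/min

139.527 kJ/min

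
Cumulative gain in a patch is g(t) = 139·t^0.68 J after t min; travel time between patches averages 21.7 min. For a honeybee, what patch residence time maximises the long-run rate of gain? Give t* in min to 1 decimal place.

46.1 min

Optimal t* satisfies g'(t*) = g(t*)/(T + t*).
g'(t) = 0.68·139·t^-0.32. Setting 0.68·139·t^-0.32 = 139·t^0.68/(21.7+t) gives 0.68(21.7+t) = t, so 0.32·t = 0.68×21.7.
t* = 0.68×21.7/0.32 = 46.11 min.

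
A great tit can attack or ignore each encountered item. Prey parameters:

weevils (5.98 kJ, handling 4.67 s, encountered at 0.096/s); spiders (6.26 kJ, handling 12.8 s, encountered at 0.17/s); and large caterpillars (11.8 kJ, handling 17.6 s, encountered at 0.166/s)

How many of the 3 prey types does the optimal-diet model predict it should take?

Rank by E/h (kJ/s): weevils 1.28, large caterpillars 0.67, spiders 0.489. Include each in turn until the next type's E/h falls below the running intake rate.
Rate on top 1: 0.3964. large caterpillars: 0.67 > 0.3964 → include.
Rate on top 2: 0.5796. spiders: 0.489 < 0.5796 → exclude; stop.
Optimal diet: weevils, large caterpillars — 2 of 3 types.

2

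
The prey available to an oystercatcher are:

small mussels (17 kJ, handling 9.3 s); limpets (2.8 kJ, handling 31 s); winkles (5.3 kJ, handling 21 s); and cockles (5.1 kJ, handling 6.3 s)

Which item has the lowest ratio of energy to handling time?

Profitability E/h (kJ/s): small mussels = 17/9.3 = 1.83, limpets = 2.8/31 = 0.0903, winkles = 5.3/21 = 0.252, cockles = 5.1/6.3 = 0.81.
Ranked: small mussels > cockles > winkles > limpets.

limpets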